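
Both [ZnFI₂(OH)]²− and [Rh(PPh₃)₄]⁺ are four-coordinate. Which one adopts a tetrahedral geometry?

For [ZnFI₂(OH)]²−: Summing ligand charges against the −2 overall charge gives an oxidation state of +2 for zinc. Zn sits in group 12, so the d-electron count is 12 − 2 = 10. A d¹⁰ ion has no crystal-field stabilisation preference between square planar and tetrahedral, so four ligands adopt the sterically favoured tetrahedral geometry. → tetrahedral.
For [Rh(PPh₃)₄]⁺: Summing ligand charges against the +1 overall charge gives an oxidation state of +1 for rhodium. Rhodium is a group-9 element; Rh(I) is therefore d⁸. A 4d d⁸ ion has a large crystal-field splitting; square planar leaves the high-energy d_{x²−y²} orbital empty and maximises CFSE. → square planar.

[ZnFI₂(OH)]²−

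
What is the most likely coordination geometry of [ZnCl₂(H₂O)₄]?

octahedral

Each chloride is −1; water is neutral; balancing the 0 overall charge requires Zn(II).
Zinc is a group-12 element; Zn(II) is therefore d¹⁰.
Coordination number: 6.
Six donors around a single metal centre give an octahedral coordination sphere.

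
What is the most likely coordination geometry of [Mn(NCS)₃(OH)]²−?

Each isothiocyanate is −1; each hydroxide is −1; balancing the −2 overall charge requires Mn(II).
Mn sits in group 7, so the d-electron count is 7 − 2 = 5.
Coordination number: 4.
Hydroxide and isothiocyanate are weak-field ligands.
A high-spin d⁵ ion has zero CFSE in either geometry, so four ligands adopt the sterically favoured tetrahedral geometry.

tetrahedral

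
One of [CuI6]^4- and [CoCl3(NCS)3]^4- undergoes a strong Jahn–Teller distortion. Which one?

[CuI6]^4-: Summing ligand charges against the −4 overall charge gives an oxidation state of +2 for copper. Cu sits in group 11, so the d-electron count is 11 − 2 = 9. The t₂g⁶e_g³ configuration has an unevenly filled e_g set; the Jahn–Teller theorem predicts a tetragonal distortion (typically axial elongation) to lift the degeneracy.
[CoCl3(NCS)3]^4-: Ligand charges: each chloride is −1; each isothiocyanate is −1. With an overall charge of −4 the cobalt centre must be in the +2 oxidation state. Cobalt is a group-9 element; Co(II) is therefore d⁷. Chloride and isothiocyanate are weak-field ligands for a first-row metal, so the complex is high-spin. The d⁷ configuration leaves the e_g set evenly filled (or empty) — no strong Jahn–Teller driving force.

[CuI6]^4-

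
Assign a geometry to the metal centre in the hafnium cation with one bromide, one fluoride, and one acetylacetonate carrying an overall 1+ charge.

Each bromide is −1; each fluoride is −1; each acetylacetonate is −1; balancing the +1 overall charge requires Hf(IV).
Hf sits in group 4, so the d-electron count is 4 − 4 = 0.
Counting donor atoms: 1×bromide (monodentate) → 1 donor; 1×fluoride (monodentate) → 1 donor; 1×acetylacetonate (bidentate) → 2 donors. Coordination number = 4.
A d⁰ ion has no crystal-field stabilisation preference between square planar and tetrahedral, so four ligands adopt the sterically favoured tetrahedral geometry.

tetrahedral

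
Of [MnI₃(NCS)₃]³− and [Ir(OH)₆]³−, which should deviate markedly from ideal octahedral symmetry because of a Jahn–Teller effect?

[MnI₃(NCS)₃]³−

[MnI₃(NCS)₃]³−: Summing ligand charges against the −3 overall charge gives an oxidation state of +3 for manganese. Mn sits in group 7, so the d-electron count is 7 − 3 = 4. Iodide and isothiocyanate are weak-field ligands for a first-row metal, so the complex is high-spin. The t₂g³e_g¹ (high-spin) configuration has an unevenly filled e_g set; the Jahn–Teller theorem predicts a tetragonal distortion (typically axial elongation) to lift the degeneracy.
[Ir(OH)₆]³−: Each hydroxide is −1; balancing the −3 overall charge requires Ir(III). Ir sits in group 9, so the d-electron count is 9 − 3 = 6. A 5d ion has a large Δₒ and is invariably low-spin. The d⁶ configuration leaves the e_g set evenly filled (or empty) — no strong Jahn–Teller driving force.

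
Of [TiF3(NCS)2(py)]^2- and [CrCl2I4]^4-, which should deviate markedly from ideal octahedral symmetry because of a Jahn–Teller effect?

[TiF3(NCS)2(py)]^2-: Each fluoride is −1; each isothiocyanate is −1; pyridine is neutral; balancing the −2 overall charge requires Ti(III). Ti sits in group 4, so the d-electron count is 4 − 3 = 1. The d¹ configuration leaves the e_g set evenly filled (or empty) — no strong Jahn–Teller driving force.
[CrCl2I4]^4-: Ligand charges: each chloride is −1; each iodide is −1. With an overall charge of −4 the chromium centre must be in the +2 oxidation state. Cr sits in group 6, so the d-electron count is 6 − 2 = 4. Chloride and iodide are weak-field ligands for a first-row metal, so the complex is high-spin. The t₂g³e_g¹ (high-spin) configuration has an unevenly filled e_g set; the Jahn–Teller theorem predicts a tetragonal distortion (typically axial elongation) to lift the degeneracy.

[CrCl2I4]^4-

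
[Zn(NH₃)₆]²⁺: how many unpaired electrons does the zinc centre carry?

Summing ligand charges against the +2 overall charge gives an oxidation state of +2 for zinc.
Group 12 minus oxidation state 2 gives a d¹⁰ configuration.
In an octahedral field the d¹⁰ configuration is t₂g⁶e_g⁴, giving 0 unpaired electrons.

0 unpaired electrons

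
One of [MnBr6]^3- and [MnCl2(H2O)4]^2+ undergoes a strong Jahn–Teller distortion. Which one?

[MnBr6]^3-: Summing ligand charges against the −3 overall charge gives an oxidation state of +3 for manganese. Manganese is a group-7 element; Mn(III) is therefore d⁴. Bromide is a weak-field ligand for a first-row metal, so the complex is high-spin. The t₂g³e_g¹ (high-spin) configuration has an unevenly filled e_g set; the Jahn–Teller theorem predicts a tetragonal distortion (typically axial elongation) to lift the degeneracy.
[MnCl2(H2O)4]^2+: Each chloride is −1; water is neutral; balancing the +2 overall charge requires Mn(IV). Group 7 minus oxidation state 4 gives a d³ configuration. The d³ configuration leaves the e_g set evenly filled (or empty) — no strong Jahn–Teller driving force.

[MnBr6]^3-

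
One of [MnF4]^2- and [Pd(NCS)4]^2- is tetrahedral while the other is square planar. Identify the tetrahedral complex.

For [MnF4]^2-: Ligand charges: each fluoride is −1. With an overall charge of −2 the manganese centre must be in the +2 oxidation state. Group 7 minus oxidation state 2 gives a d⁵ configuration. A high-spin d⁵ ion has zero CFSE in either geometry, so four ligands adopt the sterically favoured tetrahedral geometry. → tetrahedral.
For [Pd(NCS)4]^2-: Ligand charges: each isothiocyanate is −1. With an overall charge of −2 the palladium centre must be in the +2 oxidation state. Group 10 minus oxidation state 2 gives a d⁸ configuration. A 4d d⁸ ion has a large crystal-field splitting; square planar leaves the high-energy d_{x²−y²} orbital empty and maximises CFSE. → square planar.

[MnF4]^2-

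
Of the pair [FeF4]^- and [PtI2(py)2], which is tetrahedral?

[FeF4]^-

For [FeF4]^-: Summing ligand charges against the −1 overall charge gives an oxidation state of +3 for iron. Iron is a group-8 element; Fe(III) is therefore d⁵. A high-spin d⁵ ion has zero CFSE in either geometry, so four ligands adopt the sterically favoured tetrahedral geometry. → tetrahedral.
For [PtI2(py)2]: Summing ligand charges against the 0 overall charge gives an oxidation state of +2 for platinum. Pt sits in group 10, so the d-electron count is 10 − 2 = 8. A 5d d⁸ ion has a large crystal-field splitting; square planar leaves the high-energy d_{x²−y²} orbital empty and maximises CFSE. → square planar.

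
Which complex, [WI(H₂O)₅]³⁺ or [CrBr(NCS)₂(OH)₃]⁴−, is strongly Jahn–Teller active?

[CrBr(NCS)₂(OH)₃]⁴−

[WI(H₂O)₅]³⁺: Summing ligand charges against the +3 overall charge gives an oxidation state of +4 for tungsten. W sits in group 6, so the d-electron count is 6 − 4 = 2. The d² configuration leaves the e_g set evenly filled (or empty) — no strong Jahn–Teller driving force.
[CrBr(NCS)₂(OH)₃]⁴−: Each bromide is −1; each isothiocyanate is −1; each hydroxide is −1; balancing the −4 overall charge requires Cr(II). Chromium is a group-6 element; Cr(II) is therefore d⁴. Bromide, hydroxide, and isothiocyanate are weak-field ligands for a first-row metal, so the complex is high-spin. The t₂g³e_g¹ (high-spin) configuration has an unevenly filled e_g set; the Jahn–Teller theorem predicts a tetragonal distortion (typically axial elongation) to lift the degeneracy.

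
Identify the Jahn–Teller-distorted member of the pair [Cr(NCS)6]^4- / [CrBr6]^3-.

[Cr(NCS)6]^4-: Summing ligand charges against the −4 overall charge gives an oxidation state of +2 for chromium. Cr sits in group 6, so the d-electron count is 6 − 2 = 4. Isothiocyanate is a weak-field ligand for a first-row metal, so the complex is high-spin. The t₂g³e_g¹ (high-spin) configuration has an unevenly filled e_g set; the Jahn–Teller theorem predicts a tetragonal distortion (typically axial elongation) to lift the degeneracy.
[CrBr6]^3-: Summing ligand charges against the −3 overall charge gives an oxidation state of +3 for chromium. Group 6 minus oxidation state 3 gives a d³ configuration. The d³ configuration leaves the e_g set evenly filled (or empty) — no strong Jahn–Teller driving force.

[Cr(NCS)6]^4-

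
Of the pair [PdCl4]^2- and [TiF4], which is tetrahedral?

For [PdCl4]^2-: Summing ligand charges against the −2 overall charge gives an oxidation state of +2 for palladium. Pd sits in group 10, so the d-electron count is 10 − 2 = 8. A 4d d⁸ ion has a large crystal-field splitting; square planar leaves the high-energy d_{x²−y²} orbital empty and maximises CFSE. → square planar.
For [TiF4]: Summing ligand charges against the 0 overall charge gives an oxidation state of +4 for titanium. Group 4 minus oxidation state 4 gives a d⁰ configuration. A d⁰ ion has no crystal-field stabilisation preference between square planar and tetrahedral, so four ligands adopt the sterically favoured tetrahedral geometry. → tetrahedral.

[TiF4]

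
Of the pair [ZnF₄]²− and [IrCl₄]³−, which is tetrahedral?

For [ZnF₄]²−: Ligand charges: each fluoride is −1. With an overall charge of −2 the zinc centre must be in the +2 oxidation state. Zn sits in group 12, so the d-electron count is 12 − 2 = 10. A d¹⁰ ion has no crystal-field stabilisation preference between square planar and tetrahedral, so four ligands adopt the sterically favoured tetrahedral geometry. → tetrahedral.
For [IrCl₄]³−: Ligand charges: each chloride is −1. With an overall charge of −3 the iridium centre must be in the +1 oxidation state. Group 9 minus oxidation state 1 gives a d⁸ configuration. A 5d d⁸ ion has a large crystal-field splitting; square planar leaves the high-energy d_{x²−y²} orbital empty and maximises CFSE. → square planar.

[ZnF₄]²−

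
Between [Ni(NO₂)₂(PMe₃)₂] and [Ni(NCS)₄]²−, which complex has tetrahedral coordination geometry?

[Ni(NCS)₄]²−

For [Ni(NO₂)₂(PMe₃)₂]: Each nitro (N-bound nitrite) is −1; trimethylphosphine is neutral; balancing the 0 overall charge requires Ni(II). Ni sits in group 10, so the d-electron count is 10 − 2 = 8. Nitro (N-bound nitrite) and trimethylphosphine are strong-field ligands (high in the spectrochemical series). A 3d d⁸ ion with strong-field ligands gains enough CFSE to favour square planar over tetrahedral. → square planar.
For [Ni(NCS)₄]²−: Each isothiocyanate is −1; balancing the −2 overall charge requires Ni(II). Nickel is a group-10 element; Ni(II) is therefore d⁸. Isothiocyanate is a weak-field ligand. With weak-field ligands the CFSE gain from square planar is small, so a 3d d⁸ ion takes the sterically preferred tetrahedral geometry. → tetrahedral.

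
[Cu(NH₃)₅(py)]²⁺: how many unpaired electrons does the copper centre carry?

1 unpaired electron

Ammonia is neutral; pyridine is neutral; balancing the +2 overall charge requires Cu(II).
Group 11 minus oxidation state 2 gives a d⁹ configuration.
In an octahedral field the d⁹ configuration is t₂g⁶e_g³ (only one arrangement possible), giving 1 unpaired electron.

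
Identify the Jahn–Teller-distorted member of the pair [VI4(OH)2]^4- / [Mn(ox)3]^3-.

[VI4(OH)2]^4-: Summing ligand charges against the −4 overall charge gives an oxidation state of +2 for vanadium. Group 5 minus oxidation state 2 gives a d³ configuration. The d³ configuration leaves the e_g set evenly filled (or empty) — no strong Jahn–Teller driving force.
[Mn(ox)3]^3-: Each oxalate is −2; balancing the −3 overall charge requires Mn(III). Mn sits in group 7, so the d-electron count is 7 − 3 = 4. Oxalate is a weak-field ligand for a first-row metal, so the complex is high-spin. The t₂g³e_g¹ (high-spin) configuration has an unevenly filled e_g set; the Jahn–Teller theorem predicts a tetragonal distortion (typically axial elongation) to lift the degeneracy.

[Mn(ox)3]^3-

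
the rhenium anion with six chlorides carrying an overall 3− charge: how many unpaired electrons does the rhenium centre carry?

2 unpaired electrons

Ligand charges: each chloride is −1. With an overall charge of −3 the rhenium centre must be in the +3 oxidation state.
Rhenium is a group-7 element; Re(III) is therefore d⁴.
The spin state decides the count: a 5d ion has a large Δₒ and is invariably low-spin.
An octahedral low-spin d⁴ ion is t₂g⁴e_g⁰, giving 2 unpaired electrons.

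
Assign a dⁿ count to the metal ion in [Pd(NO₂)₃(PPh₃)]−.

Each nitro (N-bound nitrite) is −1; triphenylphosphine is neutral; balancing the −1 overall charge requires Pd(II).
Pd sits in group 10, so the d-electron count is 10 − 2 = 8.

d⁸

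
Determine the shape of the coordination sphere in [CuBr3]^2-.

Ligand charges: each bromide is −1. With an overall charge of −2 the copper centre must be in the +1 oxidation state.
Cu sits in group 11, so the d-electron count is 11 − 1 = 10.
With 3 monodentate ligands the coordination number is 3.
Three ligands around a d¹⁰ centre minimise repulsion in a trigonal-planar arrangement.

trigonal planar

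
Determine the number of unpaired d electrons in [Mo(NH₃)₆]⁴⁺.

Ligand charges: ammonia is neutral. With an overall charge of +4 the molybdenum centre must be in the +4 oxidation state.
Group 6 minus oxidation state 4 gives a d² configuration.
In an octahedral field the d² configuration is t₂g²e_g⁰ (only one arrangement possible), giving 2 unpaired electrons.

2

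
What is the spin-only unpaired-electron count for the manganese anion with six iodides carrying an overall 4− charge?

Ligand charges: each iodide is −1. With an overall charge of −4 the manganese centre must be in the +2 oxidation state.
Manganese is a group-7 element; Mn(II) is therefore d⁵.
The spin state decides the count: Iodide is a weak-field ligand for a first-row metal, so the complex is high-spin.
An octahedral high-spin d⁵ ion is t₂g³e_g², giving 5 unpaired electrons.

5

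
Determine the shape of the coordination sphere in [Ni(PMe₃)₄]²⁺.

Trimethylphosphine is neutral; balancing the +2 overall charge requires Ni(II).
Nickel is a group-10 element; Ni(II) is therefore d⁸.
With 4 monodentate ligands the coordination number is 4.
Trimethylphosphine is a strong-field ligand (high in the spectrochemical series).
A 3d d⁸ ion with strong-field ligands gains enough CFSE to favour square planar over tetrahedral.

square planar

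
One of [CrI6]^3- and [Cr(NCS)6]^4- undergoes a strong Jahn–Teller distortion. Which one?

[Cr(NCS)6]^4-

[CrI6]^3-: Summing ligand charges against the −3 overall charge gives an oxidation state of +3 for chromium. Chromium is a group-6 element; Cr(III) is therefore d³. The d³ configuration leaves the e_g set evenly filled (or empty) — no strong Jahn–Teller driving force.
[Cr(NCS)6]^4-: Ligand charges: each isothiocyanate is −1. With an overall charge of −4 the chromium centre must be in the +2 oxidation state. Cr sits in group 6, so the d-electron count is 6 − 2 = 4. Isothiocyanate is a weak-field ligand for a first-row metal, so the complex is high-spin. The t₂g³e_g¹ (high-spin) configuration has an unevenly filled e_g set; the Jahn–Teller theorem predicts a tetragonal distortion (typically axial elongation) to lift the degeneracy.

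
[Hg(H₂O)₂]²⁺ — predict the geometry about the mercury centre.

linear

Ligand charges: water is neutral. With an overall charge of +2 the mercury centre must be in the +2 oxidation state.
Group 12 minus oxidation state 2 gives a d¹⁰ configuration.
Coordination number: 2.
A d¹⁰ ion with only two ligands adopts a linear arrangement (sp hybridisation; no CFSE preference).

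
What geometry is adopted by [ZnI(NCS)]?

linear

Summing ligand charges against the 0 overall charge gives an oxidation state of +2 for zinc.
Zinc is a group-12 element; Zn(II) is therefore d¹⁰.
Coordination number: 2.
A d¹⁰ ion with only two ligands adopts a linear arrangement (sp hybridisation; no CFSE preference).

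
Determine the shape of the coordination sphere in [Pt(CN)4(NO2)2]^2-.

octahedral

Each cyanide is −1; each nitro (N-bound nitrite) is −1; balancing the −2 overall charge requires Pt(IV).
Platinum is a group-10 element; Pt(IV) is therefore d⁶.
With 6 monodentate ligands the coordination number is 6.
Six donors around a single metal centre give an octahedral coordination sphere.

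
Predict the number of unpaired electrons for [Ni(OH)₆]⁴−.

Ligand charges: each hydroxide is −1. With an overall charge of −4 the nickel centre must be in the +2 oxidation state.
Nickel is a group-10 element; Ni(II) is therefore d⁸.
In an octahedral field the d⁸ configuration is t₂g⁶e_g² (only one arrangement possible), giving 2 unpaired electrons.

2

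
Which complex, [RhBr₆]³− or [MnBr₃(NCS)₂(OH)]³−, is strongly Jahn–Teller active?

[MnBr₃(NCS)₂(OH)]³−

[RhBr₆]³−: Each bromide is −1; balancing the −3 overall charge requires Rh(III). Rh sits in group 9, so the d-electron count is 9 − 3 = 6. A 4d ion has a large Δₒ and is invariably low-spin. The d⁶ configuration leaves the e_g set evenly filled (or empty) — no strong Jahn–Teller driving force.
[MnBr₃(NCS)₂(OH)]³−: Ligand charges: each bromide is −1; each isothiocyanate is −1; each hydroxide is −1. With an overall charge of −3 the manganese centre must be in the +3 oxidation state. Manganese is a group-7 element; Mn(III) is therefore d⁴. Bromide, hydroxide, and isothiocyanate are weak-field ligands for a first-row metal, so the complex is high-spin. The t₂g³e_g¹ (high-spin) configuration has an unevenly filled e_g set; the Jahn–Teller theorem predicts a tetragonal distortion (typically axial elongation) to lift the degeneracy.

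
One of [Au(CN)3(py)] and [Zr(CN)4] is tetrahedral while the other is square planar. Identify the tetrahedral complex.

For [Au(CN)3(py)]: Each cyanide is −1; pyridine is neutral; balancing the 0 overall charge requires Au(III). Gold is a group-11 element; Au(III) is therefore d⁸. A 5d d⁸ ion has a large crystal-field splitting; square planar leaves the high-energy d_{x²−y²} orbital empty and maximises CFSE. → square planar.
For [Zr(CN)4]: Summing ligand charges against the 0 overall charge gives an oxidation state of +4 for zirconium. Zirconium is a group-4 element; Zr(IV) is therefore d⁰. A d⁰ ion has no crystal-field stabilisation preference between square planar and tetrahedral, so four ligands adopt the sterically favoured tetrahedral geometry. → tetrahedral.

[Zr(CN)4]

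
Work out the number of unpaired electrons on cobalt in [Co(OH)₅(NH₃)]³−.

Each hydroxide is −1; ammonia is neutral; balancing the −3 overall charge requires Co(II).
Co sits in group 9, so the d-electron count is 9 − 2 = 7.
The spin state decides the count: Hydroxide is a weak-field ligand for a first-row metal, so the complex is high-spin.
An octahedral high-spin d⁷ ion is t₂g⁵e_g², giving 3 unpaired electrons.

3 unpaired electrons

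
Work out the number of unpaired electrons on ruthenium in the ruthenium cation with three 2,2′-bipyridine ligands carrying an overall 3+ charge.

Summing ligand charges against the +3 overall charge gives an oxidation state of +3 for ruthenium.
Ruthenium is a group-8 element; Ru(III) is therefore d⁵.
Counting donor atoms: 3×2,2′-bipyridine (bidentate) → 6 donors. Coordination number = 6.
The spin state decides the count: a 4d ion has a large Δₒ and is invariably low-spin.
An octahedral low-spin d⁵ ion is t₂g⁵e_g⁰, giving 1 unpaired electron.

1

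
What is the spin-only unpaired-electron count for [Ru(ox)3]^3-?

Summing ligand charges against the −3 overall charge gives an oxidation state of +3 for ruthenium.
Group 8 minus oxidation state 3 gives a d⁵ configuration.
Counting donor atoms: 3×oxalate (bidentate) → 6 donors. Coordination number = 6.
The spin state decides the count: a 4d ion has a large Δₒ and is invariably low-spin.
An octahedral low-spin d⁵ ion is t₂g⁵e_g⁰, giving 1 unpaired electron.

1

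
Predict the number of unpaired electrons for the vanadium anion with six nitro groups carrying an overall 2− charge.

1 unpaired electron

Each nitro (N-bound nitrite) is −1; balancing the −2 overall charge requires V(IV).
Vanadium is a group-5 element; V(IV) is therefore d¹.
In an octahedral field the d¹ configuration is t₂g¹e_g⁰ (only one arrangement possible), giving 1 unpaired electron.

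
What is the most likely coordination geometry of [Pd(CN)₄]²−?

square planar

Summing ligand charges against the −2 overall charge gives an oxidation state of +2 for palladium.
Pd sits in group 10, so the d-electron count is 10 − 2 = 8.
With 4 monodentate ligands the coordination number is 4.
A 4d d⁸ ion has a large crystal-field splitting; square planar leaves the high-energy d_{x²−y²} orbital empty and maximises CFSE.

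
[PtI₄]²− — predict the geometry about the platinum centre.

Each iodide is −1; balancing the −2 overall charge requires Pt(II).
Pt sits in group 10, so the d-electron count is 10 − 2 = 8.
Coordination number: 4.
A 5d d⁸ ion has a large crystal-field splitting; square planar leaves the high-energy d_{x²−y²} orbital empty and maximises CFSE.

square planar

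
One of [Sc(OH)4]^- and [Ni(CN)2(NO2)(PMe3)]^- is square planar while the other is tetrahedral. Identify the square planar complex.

[Ni(CN)2(NO2)(PMe3)]^-

For [Sc(OH)4]^-: Ligand charges: each hydroxide is −1. With an overall charge of −1 the scandium centre must be in the +3 oxidation state. Sc sits in group 3, so the d-electron count is 3 − 3 = 0. A d⁰ ion has no crystal-field stabilisation preference between square planar and tetrahedral, so four ligands adopt the sterically favoured tetrahedral geometry. → tetrahedral.
For [Ni(CN)2(NO2)(PMe3)]^-: Each cyanide is −1; each nitro (N-bound nitrite) is −1; trimethylphosphine is neutral; balancing the −1 overall charge requires Ni(II). Nickel is a group-10 element; Ni(II) is therefore d⁸. Cyanide, nitro (N-bound nitrite), and trimethylphosphine are strong-field ligands (high in the spectrochemical series). A 3d d⁸ ion with strong-field ligands gains enough CFSE to favour square planar over tetrahedral. → square planar.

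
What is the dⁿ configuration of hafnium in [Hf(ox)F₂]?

Each oxalate is −2; each fluoride is −1; balancing the 0 overall charge requires Hf(IV).
Hf sits in group 4, so the d-electron count is 4 − 4 = 0.

d⁰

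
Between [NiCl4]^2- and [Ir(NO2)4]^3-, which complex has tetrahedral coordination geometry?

[NiCl4]^2-

For [NiCl4]^2-: Summing ligand charges against the −2 overall charge gives an oxidation state of +2 for nickel. Nickel is a group-10 element; Ni(II) is therefore d⁸. Chloride is a weak-field ligand. With weak-field ligands the CFSE gain from square planar is small, so a 3d d⁸ ion takes the sterically preferred tetrahedral geometry. → tetrahedral.
For [Ir(NO2)4]^3-: Each nitro (N-bound nitrite) is −1; balancing the −3 overall charge requires Ir(I). Iridium is a group-9 element; Ir(I) is therefore d⁸. A 5d d⁸ ion has a large crystal-field splitting; square planar leaves the high-energy d_{x²−y²} orbital empty and maximises CFSE. → square planar.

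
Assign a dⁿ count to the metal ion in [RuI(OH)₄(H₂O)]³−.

d6

Summing ligand charges against the −3 overall charge gives an oxidation state of +2 for ruthenium.
Group 8 minus oxidation state 2 gives a d⁶ configuration.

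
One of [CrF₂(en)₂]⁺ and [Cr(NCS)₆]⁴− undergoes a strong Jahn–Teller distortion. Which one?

[CrF₂(en)₂]⁺: Summing ligand charges against the +1 overall charge gives an oxidation state of +3 for chromium. Group 6 minus oxidation state 3 gives a d³ configuration. The d³ configuration leaves the e_g set evenly filled (or empty) — no strong Jahn–Teller driving force.
[Cr(NCS)₆]⁴−: Each isothiocyanate is −1; balancing the −4 overall charge requires Cr(II). Group 6 minus oxidation state 2 gives a d⁴ configuration. Isothiocyanate is a weak-field ligand for a first-row metal, so the complex is high-spin. The t₂g³e_g¹ (high-spin) configuration has an unevenly filled e_g set; the Jahn–Teller theorem predicts a tetragonal distortion (typically axial elongation) to lift the degeneracy.

[Cr(NCS)₆]⁴−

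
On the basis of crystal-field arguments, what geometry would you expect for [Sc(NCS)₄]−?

tetrahedral

Each isothiocyanate is −1; balancing the −1 overall charge requires Sc(III).
Sc sits in group 3, so the d-electron count is 3 − 3 = 0.
With 4 monodentate ligands the coordination number is 4.
A d⁰ ion has no crystal-field stabilisation preference between square planar and tetrahedral, so four ligands adopt the sterically favoured tetrahedral geometry.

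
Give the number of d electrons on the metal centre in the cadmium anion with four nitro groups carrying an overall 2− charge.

d¹⁰

Each nitro (N-bound nitrite) is −1; balancing the −2 overall charge requires Cd(II).
Cd sits in group 12, so the d-electron count is 12 − 2 = 10.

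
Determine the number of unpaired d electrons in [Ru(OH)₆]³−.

Summing ligand charges against the −3 overall charge gives an oxidation state of +3 for ruthenium.
Group 8 minus oxidation state 3 gives a d⁵ configuration.
The spin state decides the count: a 4d ion has a large Δₒ and is invariably low-spin.
An octahedral low-spin d⁵ ion is t₂g⁵e_g⁰, giving 1 unpaired electron.

1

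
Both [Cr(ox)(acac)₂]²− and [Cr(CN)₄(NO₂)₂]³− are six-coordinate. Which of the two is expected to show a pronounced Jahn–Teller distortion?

[Cr(ox)(acac)₂]²−: Summing ligand charges against the −2 overall charge gives an oxidation state of +2 for chromium. Group 6 minus oxidation state 2 gives a d⁴ configuration. Acetylacetonate and oxalate are weak-field ligands for a first-row metal, so the complex is high-spin. The t₂g³e_g¹ (high-spin) configuration has an unevenly filled e_g set; the Jahn–Teller theorem predicts a tetragonal distortion (typically axial elongation) to lift the degeneracy.
[Cr(CN)₄(NO₂)₂]³−: Each cyanide is −1; each nitro (N-bound nitrite) is −1; balancing the −3 overall charge requires Cr(III). Group 6 minus oxidation state 3 gives a d³ configuration. The d³ configuration leaves the e_g set evenly filled (or empty) — no strong Jahn–Teller driving force.

[Cr(ox)(acac)₂]²−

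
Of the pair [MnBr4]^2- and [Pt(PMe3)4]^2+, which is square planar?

[Pt(PMe3)4]^2+

For [MnBr4]^2-: Each bromide is −1; balancing the −2 overall charge requires Mn(II). Group 7 minus oxidation state 2 gives a d⁵ configuration. A high-spin d⁵ ion has zero CFSE in either geometry, so four ligands adopt the sterically favoured tetrahedral geometry. → tetrahedral.
For [Pt(PMe3)4]^2+: Summing ligand charges against the +2 overall charge gives an oxidation state of +2 for platinum. Group 10 minus oxidation state 2 gives a d⁸ configuration. A 5d d⁸ ion has a large crystal-field splitting; square planar leaves the high-energy d_{x²−y²} orbital empty and maximises CFSE. → square planar.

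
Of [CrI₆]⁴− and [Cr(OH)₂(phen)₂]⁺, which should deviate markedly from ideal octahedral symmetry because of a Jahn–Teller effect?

[CrI₆]⁴−: Ligand charges: each iodide is −1. With an overall charge of −4 the chromium centre must be in the +2 oxidation state. Chromium is a group-6 element; Cr(II) is therefore d⁴. Iodide is a weak-field ligand for a first-row metal, so the complex is high-spin. The t₂g³e_g¹ (high-spin) configuration has an unevenly filled e_g set; the Jahn–Teller theorem predicts a tetragonal distortion (typically axial elongation) to lift the degeneracy.
[Cr(OH)₂(phen)₂]⁺: Each hydroxide is −1; 1,10-phenanthroline is neutral; balancing the +1 overall charge requires Cr(III). Chromium is a group-6 element; Cr(III) is therefore d³. The d³ configuration leaves the e_g set evenly filled (or empty) — no strong Jahn–Teller driving force.

[CrI₆]⁴−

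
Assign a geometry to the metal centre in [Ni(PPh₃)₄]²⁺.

square planar

Ligand charges: triphenylphosphine is neutral. With an overall charge of +2 the nickel centre must be in the +2 oxidation state.
Ni sits in group 10, so the d-electron count is 10 − 2 = 8.
With 4 monodentate ligands the coordination number is 4.
Triphenylphosphine is a strong-field ligand (high in the spectrochemical series).
A 3d d⁸ ion with strong-field ligands gains enough CFSE to favour square planar over tetrahedral.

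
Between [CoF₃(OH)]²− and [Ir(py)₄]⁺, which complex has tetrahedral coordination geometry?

[CoF₃(OH)]²−

For [CoF₃(OH)]²−: Ligand charges: each fluoride is −1; each hydroxide is −1. With an overall charge of −2 the cobalt centre must be in the +2 oxidation state. Group 9 minus oxidation state 2 gives a d⁷ configuration. For a high-spin 3d d⁷ ion with weak-field ligands the small Δₜ gives little square-planar CFSE advantage, so four ligands adopt the sterically favoured tetrahedral geometry. → tetrahedral.
For [Ir(py)₄]⁺: Pyridine is neutral; balancing the +1 overall charge requires Ir(I). Ir sits in group 9, so the d-electron count is 9 − 1 = 8. A 5d d⁸ ion has a large crystal-field splitting; square planar leaves the high-energy d_{x²−y²} orbital empty and maximises CFSE. → square planar.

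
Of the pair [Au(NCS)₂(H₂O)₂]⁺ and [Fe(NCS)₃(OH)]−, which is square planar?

For [Au(NCS)₂(H₂O)₂]⁺: Summing ligand charges against the +1 overall charge gives an oxidation state of +3 for gold. Group 11 minus oxidation state 3 gives a d⁸ configuration. A 5d d⁸ ion has a large crystal-field splitting; square planar leaves the high-energy d_{x²−y²} orbital empty and maximises CFSE. → square planar.
For [Fe(NCS)₃(OH)]−: Ligand charges: each isothiocyanate is −1; each hydroxide is −1. With an overall charge of −1 the iron centre must be in the +3 oxidation state. Group 8 minus oxidation state 3 gives a d⁵ configuration. A high-spin d⁵ ion has zero CFSE in either geometry, so four ligands adopt the sterically favoured tetrahedral geometry. → tetrahedral.

[Au(NCS)₂(H₂O)₂]⁺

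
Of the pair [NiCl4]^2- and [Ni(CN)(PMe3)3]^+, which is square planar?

[Ni(CN)(PMe3)3]^+

For [NiCl4]^2-: Each chloride is −1; balancing the −2 overall charge requires Ni(II). Nickel is a group-10 element; Ni(II) is therefore d⁸. Chloride is a weak-field ligand. With weak-field ligands the CFSE gain from square planar is small, so a 3d d⁸ ion takes the sterically preferred tetrahedral geometry. → tetrahedral.
For [Ni(CN)(PMe3)3]^+: Ligand charges: each cyanide is −1; trimethylphosphine is neutral. With an overall charge of +1 the nickel centre must be in the +2 oxidation state. Group 10 minus oxidation state 2 gives a d⁸ configuration. Cyanide and trimethylphosphine are strong-field ligands (high in the spectrochemical series). A 3d d⁸ ion with strong-field ligands gains enough CFSE to favour square planar over tetrahedral. → square planar.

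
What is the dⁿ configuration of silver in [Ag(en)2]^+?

Ethylenediamine is neutral; balancing the +1 overall charge requires Ag(I).
Silver is a group-11 element; Ag(I) is therefore d¹⁰.

d10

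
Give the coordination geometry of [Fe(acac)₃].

Each acetylacetonate is −1; balancing the 0 overall charge requires Fe(III).
Iron is a group-8 element; Fe(III) is therefore d⁵.
Counting donor atoms: 3×acetylacetonate (bidentate) → 6 donors. Coordination number = 6.
Six donors around a single metal centre give an octahedral coordination sphere.

octahedral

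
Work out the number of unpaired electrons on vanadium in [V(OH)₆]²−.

1 unpaired electron

Summing ligand charges against the −2 overall charge gives an oxidation state of +4 for vanadium.
Vanadium is a group-5 element; V(IV) is therefore d¹.
In an octahedral field the d¹ configuration is t₂g¹e_g⁰ (only one arrangement possible), giving 1 unpaired electron.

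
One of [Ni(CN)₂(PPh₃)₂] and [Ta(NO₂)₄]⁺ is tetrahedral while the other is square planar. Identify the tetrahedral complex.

For [Ni(CN)₂(PPh₃)₂]: Summing ligand charges against the 0 overall charge gives an oxidation state of +2 for nickel. Ni sits in group 10, so the d-electron count is 10 − 2 = 8. Cyanide and triphenylphosphine are strong-field ligands (high in the spectrochemical series). A 3d d⁸ ion with strong-field ligands gains enough CFSE to favour square planar over tetrahedral. → square planar.
For [Ta(NO₂)₄]⁺: Summing ligand charges against the +1 overall charge gives an oxidation state of +5 for tantalum. Group 5 minus oxidation state 5 gives a d⁰ configuration. A d⁰ ion has no crystal-field stabilisation preference between square planar and tetrahedral, so four ligands adopt the sterically favoured tetrahedral geometry. → tetrahedral.

[Ta(NO₂)₄]⁺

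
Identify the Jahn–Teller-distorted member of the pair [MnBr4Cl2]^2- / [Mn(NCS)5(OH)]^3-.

[MnBr4Cl2]^2-: Ligand charges: each bromide is −1; each chloride is −1. With an overall charge of −2 the manganese centre must be in the +4 oxidation state. Mn sits in group 7, so the d-electron count is 7 − 4 = 3. The d³ configuration leaves the e_g set evenly filled (or empty) — no strong Jahn–Teller driving force.
[Mn(NCS)5(OH)]^3-: Ligand charges: each isothiocyanate is −1; each hydroxide is −1. With an overall charge of −3 the manganese centre must be in the +3 oxidation state. Manganese is a group-7 element; Mn(III) is therefore d⁴. Hydroxide and isothiocyanate are weak-field ligands for a first-row metal, so the complex is high-spin. The t₂g³e_g¹ (high-spin) configuration has an unevenly filled e_g set; the Jahn–Teller theorem predicts a tetragonal distortion (typically axial elongation) to lift the degeneracy.

[Mn(NCS)5(OH)]^3-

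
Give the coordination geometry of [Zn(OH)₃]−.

trigonal planar

Summing ligand charges against the −1 overall charge gives an oxidation state of +2 for zinc.
Zn sits in group 12, so the d-electron count is 12 − 2 = 10.
Coordination number: 3.
Three ligands around a d¹⁰ centre minimise repulsion in a trigonal-planar arrangement.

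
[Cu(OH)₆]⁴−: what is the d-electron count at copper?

d9

Each hydroxide is −1; balancing the −4 overall charge requires Cu(II).
Copper is a group-11 element; Cu(II) is therefore d⁹.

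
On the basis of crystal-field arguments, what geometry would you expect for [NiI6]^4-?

Each iodide is −1; balancing the −4 overall charge requires Ni(II).
Nickel is a group-10 element; Ni(II) is therefore d⁸.
Coordination number: 6.
Six donors around a single metal centre give an octahedral coordination sphere.

octahedral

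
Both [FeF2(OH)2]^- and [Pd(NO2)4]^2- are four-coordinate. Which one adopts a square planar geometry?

[Pd(NO2)4]^2-

For [FeF2(OH)2]^-: Each fluoride is −1; each hydroxide is −1; balancing the −1 overall charge requires Fe(III). Fe sits in group 8, so the d-electron count is 8 − 3 = 5. A high-spin d⁵ ion has zero CFSE in either geometry, so four ligands adopt the sterically favoured tetrahedral geometry. → tetrahedral.
For [Pd(NO2)4]^2-: Summing ligand charges against the −2 overall charge gives an oxidation state of +2 for palladium. Group 10 minus oxidation state 2 gives a d⁸ configuration. A 4d d⁸ ion has a large crystal-field splitting; square planar leaves the high-energy d_{x²−y²} orbital empty and maximises CFSE. → square planar.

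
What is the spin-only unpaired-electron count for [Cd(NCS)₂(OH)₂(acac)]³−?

0

Summing ligand charges against the −3 overall charge gives an oxidation state of +2 for cadmium.
Cadmium is a group-12 element; Cd(II) is therefore d¹⁰.
Counting donor atoms: 2×isothiocyanate (monodentate) → 2 donors; 2×hydroxide (monodentate) → 2 donors; 1×acetylacetonate (bidentate) → 2 donors. Coordination number = 6.
In an octahedral field the d¹⁰ configuration is t₂g⁶e_g⁴, giving 0 unpaired electrons.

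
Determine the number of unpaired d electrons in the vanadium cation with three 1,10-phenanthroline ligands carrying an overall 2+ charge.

3

Ligand charges: 1,10-phenanthroline is neutral. With an overall charge of +2 the vanadium centre must be in the +2 oxidation state.
Vanadium is a group-5 element; V(II) is therefore d³.
Counting donor atoms: 3×1,10-phenanthroline (bidentate) → 6 donors. Coordination number = 6.
In an octahedral field the d³ configuration is t₂g³e_g⁰ (only one arrangement possible), giving 3 unpaired electrons.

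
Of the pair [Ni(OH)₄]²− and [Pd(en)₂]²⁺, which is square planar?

[Pd(en)₂]²⁺

For [Ni(OH)₄]²−: Summing ligand charges against the −2 overall charge gives an oxidation state of +2 for nickel. Nickel is a group-10 element; Ni(II) is therefore d⁸. Hydroxide is a weak-field ligand. With weak-field ligands the CFSE gain from square planar is small, so a 3d d⁸ ion takes the sterically preferred tetrahedral geometry. → tetrahedral.
For [Pd(en)₂]²⁺: Ethylenediamine is neutral; balancing the +2 overall charge requires Pd(II). Palladium is a group-10 element; Pd(II) is therefore d⁸. A 4d d⁸ ion has a large crystal-field splitting; square planar leaves the high-energy d_{x²−y²} orbital empty and maximises CFSE. → square planar.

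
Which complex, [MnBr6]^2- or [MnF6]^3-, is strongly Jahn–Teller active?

[MnF6]^3-

[MnBr6]^2-: Ligand charges: each bromide is −1. With an overall charge of −2 the manganese centre must be in the +4 oxidation state. Group 7 minus oxidation state 4 gives a d³ configuration. The d³ configuration leaves the e_g set evenly filled (or empty) — no strong Jahn–Teller driving force.
[MnF6]^3-: Each fluoride is −1; balancing the −3 overall charge requires Mn(III). Group 7 minus oxidation state 3 gives a d⁴ configuration. Fluoride is a weak-field ligand for a first-row metal, so the complex is high-spin. The t₂g³e_g¹ (high-spin) configuration has an unevenly filled e_g set; the Jahn–Teller theorem predicts a tetragonal distortion (typically axial elongation) to lift the degeneracy.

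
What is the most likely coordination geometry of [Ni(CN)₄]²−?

square planar

Ligand charges: each cyanide is −1. With an overall charge of −2 the nickel centre must be in the +2 oxidation state.
Group 10 minus oxidation state 2 gives a d⁸ configuration.
Coordination number: 4.
Cyanide is a strong-field ligand (high in the spectrochemical series).
A 3d d⁸ ion with strong-field ligands gains enough CFSE to favour square planar over tetrahedral.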